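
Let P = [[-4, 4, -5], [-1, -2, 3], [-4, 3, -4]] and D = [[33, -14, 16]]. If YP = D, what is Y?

Y = [[-3, -5, -4]]

Since P sits to the right of Y, Y = DP⁻¹.
P has determinant -5; P⁻¹ = [[1/5, -1/5, -2/5], [16/5, 4/5, -17/5], [11/5, 4/5, -12/5]].
Y = DP⁻¹ = [[33, -14, 16]] · [[1/5, -1/5, -2/5], [16/5, 4/5, -17/5], [11/5, 4/5, -12/5]] = [[-3, -5, -4]].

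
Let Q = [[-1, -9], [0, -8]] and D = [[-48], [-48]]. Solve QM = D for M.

Left-multiplying both sides by Q⁻¹ gives M = Q⁻¹D.
det Q = 8; the adjugate gives Q⁻¹ = [[-1, 9/8], [0, -1/8]].
M = Q⁻¹D = [[-1, 9/8], [0, -1/8]] · [[-48], [-48]] = [[-6], [6]].

M = [[-6], [6]]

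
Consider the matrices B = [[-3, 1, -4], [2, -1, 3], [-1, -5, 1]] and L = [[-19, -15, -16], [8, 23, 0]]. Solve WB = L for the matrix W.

W = [[5, 0, 4], [1, 3, -5]]

B is on the right of W, so right-multiply by B⁻¹: W = LB⁻¹.
B has determinant -3; B⁻¹ = [[-14/3, -19/3, 1/3], [5/3, 7/3, -1/3], [11/3, 16/3, -1/3]].
W = LB⁻¹ = [[-19, -15, -16], [8, 23, 0]] · [[-14/3, -19/3, 1/3], [5/3, 7/3, -1/3], [11/3, 16/3, -1/3]] = [[5, 0, 4], [1, 3, -5]].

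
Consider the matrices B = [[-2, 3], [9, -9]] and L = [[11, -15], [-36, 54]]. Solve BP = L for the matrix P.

P = [[-1, 3], [3, -3]]

Left-multiplying both sides by B⁻¹ gives P = B⁻¹L.
det B = -9; the adjugate gives B⁻¹ = [[1, 1/3], [1, 2/9]].
P = B⁻¹L = [[1, 1/3], [1, 2/9]] · [[11, -15], [-36, 54]] = [[-1, 3], [3, -3]].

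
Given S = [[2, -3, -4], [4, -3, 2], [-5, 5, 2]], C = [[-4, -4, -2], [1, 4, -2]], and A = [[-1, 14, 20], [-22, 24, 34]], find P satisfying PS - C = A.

PS = A + C = [[-5, 10, 18], [-21, 28, 32]].
Right-multiplying both sides by S⁻¹ gives P = (A + C)S⁻¹.
S has determinant 2; S⁻¹ = [[-8, -7, -9], [-9, -8, -10], [5/2, 5/2, 3]].
P = (A + C)S⁻¹ = [[-5, 0, -1], [-4, 3, 5]].

P = [[-5, 0, -1], [-4, 3, 5]]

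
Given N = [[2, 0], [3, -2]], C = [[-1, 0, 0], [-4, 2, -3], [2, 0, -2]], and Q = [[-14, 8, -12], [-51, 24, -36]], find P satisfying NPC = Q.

P = [[-1, 2, 0], [-3, -3, 0]]

P = N⁻¹QC⁻¹ (apply N⁻¹ on the left and C⁻¹ on the right).
det N = -4; the adjugate gives N⁻¹ = [[1/2, 0], [3/4, -1/2]].
C has determinant 4; C⁻¹ = [[-1, 0, 0], [-7/2, 1/2, -3/4], [-1, 0, -1/2]].
N⁻¹Q = [[-7, 4, -6], [15, -6, 9]].
P = (N⁻¹Q)C⁻¹ = [[-1, 2, 0], [-3, -3, 0]].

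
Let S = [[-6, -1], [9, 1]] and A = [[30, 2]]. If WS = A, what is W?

W = [[4, 6]]

Since S sits to the right of W, W = AS⁻¹.
S has determinant 3; S⁻¹ = [[1/3, 1/3], [-3, -2]].
W = AS⁻¹ = [[30, 2]] · [[1/3, 1/3], [-3, -2]] = [[4, 6]].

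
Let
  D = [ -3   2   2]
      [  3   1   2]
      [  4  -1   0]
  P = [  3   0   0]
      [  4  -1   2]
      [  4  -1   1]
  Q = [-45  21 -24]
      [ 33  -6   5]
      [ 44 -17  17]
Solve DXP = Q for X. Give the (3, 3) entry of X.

Left-multiply by D⁻¹ and right-multiply by P⁻¹: X = D⁻¹QP⁻¹.
D has determinant -4; D⁻¹ = [[-1/2, 1/2, -1/2], [-2, 2, -3], [7/4, -5/4, 9/4]].
det P = 3, so P⁻¹ = [[1/3, 0, 0], [4/3, 1, -2], [0, 1, -1]].
D⁻¹Q = [[17, -5, 6], [24, -3, 7], [-21, 6, -10]].
X = (D⁻¹Q)P⁻¹ = [[-1, 1, 4], [4, 4, -1], [1, -4, -2]].

-2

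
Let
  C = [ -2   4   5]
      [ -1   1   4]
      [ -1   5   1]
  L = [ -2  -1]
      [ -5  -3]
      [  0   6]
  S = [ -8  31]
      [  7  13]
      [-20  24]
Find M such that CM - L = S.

M = [[2, -5], [-4, 5], [2, 0]]

CM = S + L = [[-10, 30], [2, 10], [-20, 30]].
Since C multiplies M on the left, M = C⁻¹(S + L).
det C = 6; the adjugate gives C⁻¹ = [[-19/6, 7/2, 11/6], [-1/2, 1/2, 1/2], [-2/3, 1, 1/3]].
M = C⁻¹(S + L) = [[2, -5], [-4, 5], [2, 0]].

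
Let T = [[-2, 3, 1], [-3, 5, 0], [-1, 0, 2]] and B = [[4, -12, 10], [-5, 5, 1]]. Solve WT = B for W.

T is on the right of W, so right-multiply by T⁻¹: W = BT⁻¹.
T has determinant 3; T⁻¹ = [[10/3, -2, -5/3], [2, -1, -1], [5/3, -1, -1/3]].
W = BT⁻¹ = [[4, -12, 10], [-5, 5, 1]] · [[10/3, -2, -5/3], [2, -1, -1], [5/3, -1, -1/3]] = [[6, -6, 2], [-5, 4, 3]].

W = [[6, -6, 2], [-5, 4, 3]]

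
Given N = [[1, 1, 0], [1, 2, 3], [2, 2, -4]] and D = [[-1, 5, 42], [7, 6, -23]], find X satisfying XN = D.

X = [[5, 6, -6], [-2, -1, 5]]

Right-multiplying both sides by N⁻¹ gives X = DN⁻¹.
det N = -4; the adjugate gives N⁻¹ = [[7/2, -1, -3/4], [-5/2, 1, 3/4], [1/2, 0, -1/4]].
X = DN⁻¹ = [[-1, 5, 42], [7, 6, -23]] · [[7/2, -1, -3/4], [-5/2, 1, 3/4], [1/2, 0, -1/4]] = [[5, 6, -6], [-2, -1, 5]].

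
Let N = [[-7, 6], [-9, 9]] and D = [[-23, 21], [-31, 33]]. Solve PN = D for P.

P = [[2, 1], [-2, 5]]

N is on the right of P, so right-multiply by N⁻¹: P = DN⁻¹.
det N = -9, so N⁻¹ = [[-1, 2/3], [-1, 7/9]].
P = DN⁻¹ = [[-23, 21], [-31, 33]] · [[-1, 2/3], [-1, 7/9]] = [[2, 1], [-2, 5]].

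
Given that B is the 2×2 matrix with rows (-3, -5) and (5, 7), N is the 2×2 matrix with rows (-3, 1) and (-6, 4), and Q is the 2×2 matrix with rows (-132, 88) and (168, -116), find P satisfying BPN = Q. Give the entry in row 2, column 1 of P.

-3

Left-multiply by B⁻¹ and right-multiply by N⁻¹: P = B⁻¹QN⁻¹.
det B = 4; the adjugate gives B⁻¹ = [[7/4, 5/4], [-5/4, -3/4]].
N has determinant -6; N⁻¹ = [[-2/3, 1/6], [-1, 1/2]].
B⁻¹Q = [[-21, 9], [39, -23]].
P = (B⁻¹Q)N⁻¹ = [[5, 1], [-3, -5]].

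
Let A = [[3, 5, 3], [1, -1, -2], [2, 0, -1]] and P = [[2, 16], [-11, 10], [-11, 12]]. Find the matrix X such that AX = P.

Left-multiplying both sides by A⁻¹ gives X = A⁻¹P.
A has determinant -6; A⁻¹ = [[-1/6, -5/6, 7/6], [1/2, 3/2, -3/2], [-1/3, -5/3, 4/3]].
X = A⁻¹P = [[-1/6, -5/6, 7/6], [1/2, 3/2, -3/2], [-1/3, -5/3, 4/3]] · [[2, 16], [-11, 10], [-11, 12]] = [[-4, 3], [1, 5], [3, -6]].

X = [[-4, 3], [1, 5], [3, -6]]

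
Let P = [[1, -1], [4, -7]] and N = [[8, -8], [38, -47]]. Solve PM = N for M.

M = [[6, -3], [-2, 5]]

Since P multiplies M on the left, M = P⁻¹N.
det P = -3; the adjugate gives P⁻¹ = [[7/3, -1/3], [4/3, -1/3]].
M = P⁻¹N = [[7/3, -1/3], [4/3, -1/3]] · [[8, -8], [38, -47]] = [[6, -3], [-2, 5]].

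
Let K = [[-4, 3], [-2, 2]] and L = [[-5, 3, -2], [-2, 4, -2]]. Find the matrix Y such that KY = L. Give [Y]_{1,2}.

Left-multiplying both sides by K⁻¹ gives Y = K⁻¹L.
K has determinant -2; K⁻¹ = [[-1, 3/2], [-1, 2]].
Y = K⁻¹L = [[-1, 3/2], [-1, 2]] · [[-5, 3, -2], [-2, 4, -2]] = [[2, 3, -1], [1, 5, -2]].

3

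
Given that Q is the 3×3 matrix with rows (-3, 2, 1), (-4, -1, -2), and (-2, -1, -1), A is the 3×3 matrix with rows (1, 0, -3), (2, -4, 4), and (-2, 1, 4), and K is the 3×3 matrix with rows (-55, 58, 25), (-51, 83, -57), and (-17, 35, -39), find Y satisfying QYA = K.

Y = Q⁻¹KA⁻¹ (apply Q⁻¹ on the left and A⁻¹ on the right).
Q has determinant 5; Q⁻¹ = [[-1/5, 1/5, -3/5], [0, 1, -2], [2/5, -7/5, 11/5]].
A has determinant -2; A⁻¹ = [[10, 3/2, 6], [8, 1, 5], [3, 1/2, 2]].
Q⁻¹K = [[11, -16, 7], [-17, 13, 21], [12, -16, 4]].
Y = (Q⁻¹K)A⁻¹ = [[3, 4, 0], [-3, -2, 5], [4, 4, 0]].

Y = [[3, 4, 0], [-3, -2, 5], [4, 4, 0]]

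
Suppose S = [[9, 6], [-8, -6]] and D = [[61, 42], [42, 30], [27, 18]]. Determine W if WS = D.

W = [[5, -2], [2, -3], [3, 0]]

Right-multiplying both sides by S⁻¹ gives W = DS⁻¹.
det S = -6, so S⁻¹ = [[1, 1], [-4/3, -3/2]].
W = DS⁻¹ = [[61, 42], [42, 30], [27, 18]] · [[1, 1], [-4/3, -3/2]] = [[5, -2], [2, -3], [3, 0]].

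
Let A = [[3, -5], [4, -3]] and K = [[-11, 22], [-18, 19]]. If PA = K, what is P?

Right-multiplying both sides by A⁻¹ gives P = KA⁻¹.
det A = 11, so A⁻¹ = [[-3/11, 5/11], [-4/11, 3/11]].
P = KA⁻¹ = [[-11, 22], [-18, 19]] · [[-3/11, 5/11], [-4/11, 3/11]] = [[-5, 1], [-2, -3]].

P = [[-5, 1], [-2, -3]]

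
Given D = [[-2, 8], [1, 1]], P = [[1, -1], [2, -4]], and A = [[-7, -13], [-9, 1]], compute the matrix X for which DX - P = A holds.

X = [[-5, -1], [-2, -2]]

DX = A + P = [[-6, -14], [-7, -3]].
Since D multiplies X on the left, X = D⁻¹(A + P).
D has determinant -10; D⁻¹ = [[-1/10, 4/5], [1/10, 1/5]].
X = D⁻¹(A + P) = [[-5, -1], [-2, -2]].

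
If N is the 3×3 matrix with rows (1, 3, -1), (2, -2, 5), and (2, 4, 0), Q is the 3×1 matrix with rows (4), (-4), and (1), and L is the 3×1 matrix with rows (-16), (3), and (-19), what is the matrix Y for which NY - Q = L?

Y = [[-5], [-2], [1]]

NY = L + Q = [[-12], [-1], [-18]].
Left-multiplying both sides by N⁻¹ gives Y = N⁻¹(L + Q).
N has determinant -2; N⁻¹ = [[10, 2, -13/2], [-5, -1, 7/2], [-6, -1, 4]].
Y = N⁻¹(L + Q) = [[-5], [-2], [1]].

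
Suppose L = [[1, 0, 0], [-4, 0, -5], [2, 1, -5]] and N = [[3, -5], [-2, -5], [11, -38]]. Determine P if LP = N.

Since L multiplies P on the left, P = L⁻¹N.
det L = 5, so L⁻¹ = [[1, 0, 0], [-6, -1, 1], [-4/5, -1/5, 0]].
P = L⁻¹N = [[1, 0, 0], [-6, -1, 1], [-4/5, -1/5, 0]] · [[3, -5], [-2, -5], [11, -38]] = [[3, -5], [-5, -3], [-2, 5]].

P = [[3, -5], [-5, -3], [-2, 5]]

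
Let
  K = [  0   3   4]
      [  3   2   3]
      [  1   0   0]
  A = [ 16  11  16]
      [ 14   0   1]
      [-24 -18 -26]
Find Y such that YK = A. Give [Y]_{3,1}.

-2

Since K sits to the right of Y, Y = AK⁻¹.
det K = 1, so K⁻¹ = [[0, 0, 1], [3, -4, 12], [-2, 3, -9]].
Y = AK⁻¹ = [[16, 11, 16], [14, 0, 1], [-24, -18, -26]] · [[0, 0, 1], [3, -4, 12], [-2, 3, -9]] = [[1, 4, 4], [-2, 3, 5], [-2, -6, -6]].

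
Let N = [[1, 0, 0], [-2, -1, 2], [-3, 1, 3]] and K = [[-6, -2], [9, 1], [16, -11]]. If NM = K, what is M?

M = [[-6, -2], [1, -5], [-1, -4]]

Left-multiplying both sides by N⁻¹ gives M = N⁻¹K.
det N = -5; the adjugate gives N⁻¹ = [[1, 0, 0], [0, -3/5, 2/5], [1, 1/5, 1/5]].
M = N⁻¹K = [[1, 0, 0], [0, -3/5, 2/5], [1, 1/5, 1/5]] · [[-6, -2], [9, 1], [16, -11]] = [[-6, -2], [1, -5], [-1, -4]].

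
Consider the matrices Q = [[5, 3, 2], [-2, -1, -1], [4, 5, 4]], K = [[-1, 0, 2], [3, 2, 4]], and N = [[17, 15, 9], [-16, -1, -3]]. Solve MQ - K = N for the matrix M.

MQ = N + K = [[16, 15, 11], [-13, 1, 1]].
Right-multiplying both sides by Q⁻¹ gives M = (N + K)Q⁻¹.
Q has determinant 5; Q⁻¹ = [[1/5, -2/5, -1/5], [4/5, 12/5, 1/5], [-6/5, -13/5, 1/5]].
M = (N + K)Q⁻¹ = [[2, 1, 2], [-3, 5, 3]].

M = [[2, 1, 2], [-3, 5, 3]]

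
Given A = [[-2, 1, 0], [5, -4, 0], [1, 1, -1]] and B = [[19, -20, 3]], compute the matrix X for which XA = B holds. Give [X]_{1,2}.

A is on the right of X, so right-multiply by A⁻¹: X = BA⁻¹.
A has determinant -3; A⁻¹ = [[-4/3, -1/3, 0], [-5/3, -2/3, 0], [-3, -1, -1]].
X = BA⁻¹ = [[19, -20, 3]] · [[-4/3, -1/3, 0], [-5/3, -2/3, 0], [-3, -1, -1]] = [[-1, 4, -3]].

4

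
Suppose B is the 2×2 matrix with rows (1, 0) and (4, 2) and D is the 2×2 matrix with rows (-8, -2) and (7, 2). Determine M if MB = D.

Right-multiplying both sides by B⁻¹ gives M = DB⁻¹.
det B = 2; the adjugate gives B⁻¹ = [[1, 0], [-2, 1/2]].
M = DB⁻¹ = [[-8, -2], [7, 2]] · [[1, 0], [-2, 1/2]] = [[-4, -1], [3, 1]].

M = [[-4, -1], [3, 1]]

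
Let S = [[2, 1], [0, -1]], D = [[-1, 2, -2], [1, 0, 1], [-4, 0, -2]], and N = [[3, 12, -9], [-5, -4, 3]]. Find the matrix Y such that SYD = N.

Isolating Y: multiply by S⁻¹ from the left and D⁻¹ from the right, so Y = S⁻¹ND⁻¹.
S has determinant -2; S⁻¹ = [[1/2, 1/2], [0, -1]].
det D = -4; the adjugate gives D⁻¹ = [[0, -1, -1/2], [1/2, 3/2, 1/4], [0, 2, 1/2]].
S⁻¹N = [[-1, 4, -3], [5, 4, -3]].
Y = (S⁻¹N)D⁻¹ = [[2, 1, 0], [2, -5, -3]].

Y = [[2, 1, 0], [2, -5, -3]]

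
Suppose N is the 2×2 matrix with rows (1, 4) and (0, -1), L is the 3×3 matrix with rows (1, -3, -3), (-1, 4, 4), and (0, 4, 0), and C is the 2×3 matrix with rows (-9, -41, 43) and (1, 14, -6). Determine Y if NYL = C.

Y = [[-1, 4, -1], [2, 3, -5]]

Left-multiply by N⁻¹ and right-multiply by L⁻¹: Y = N⁻¹CL⁻¹.
det N = -1, so N⁻¹ = [[1, 4], [0, -1]].
det L = -4, so L⁻¹ = [[4, 3, 0], [0, 0, 1/4], [1, 1, -1/4]].
N⁻¹C = [[-5, 15, 19], [-1, -14, 6]].
Y = (N⁻¹C)L⁻¹ = [[-1, 4, -1], [2, 3, -5]].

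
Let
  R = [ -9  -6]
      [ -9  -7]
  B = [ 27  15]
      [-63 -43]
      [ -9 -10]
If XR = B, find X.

X = [[-6, 3], [6, 1], [-3, 4]]

Since R sits to the right of X, X = BR⁻¹.
det R = 9, so R⁻¹ = [[-7/9, 2/3], [1, -1]].
X = BR⁻¹ = [[27, 15], [-63, -43], [-9, -10]] · [[-7/9, 2/3], [1, -1]] = [[-6, 3], [6, 1], [-3, 4]].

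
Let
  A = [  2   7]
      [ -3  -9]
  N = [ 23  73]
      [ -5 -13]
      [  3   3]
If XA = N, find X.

X = [[4, -5], [2, 3], [-6, -5]]

A is on the right of X, so right-multiply by A⁻¹: X = NA⁻¹.
det A = 3; the adjugate gives A⁻¹ = [[-3, -7/3], [1, 2/3]].
X = NA⁻¹ = [[23, 73], [-5, -13], [3, 3]] · [[-3, -7/3], [1, 2/3]] = [[4, -5], [2, 3], [-6, -5]].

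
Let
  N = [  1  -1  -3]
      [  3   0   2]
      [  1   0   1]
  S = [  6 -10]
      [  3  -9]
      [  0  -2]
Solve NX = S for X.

X = [[3, -5], [6, -4], [-3, 3]]

Left-multiplying both sides by N⁻¹ gives X = N⁻¹S.
N has determinant 1; N⁻¹ = [[0, 1, -2], [-1, 4, -11], [0, -1, 3]].
X = N⁻¹S = [[0, 1, -2], [-1, 4, -11], [0, -1, 3]] · [[6, -10], [3, -9], [0, -2]] = [[3, -5], [6, -4], [-3, 3]].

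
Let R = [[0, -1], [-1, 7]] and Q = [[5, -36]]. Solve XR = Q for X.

R is on the right of X, so right-multiply by R⁻¹: X = QR⁻¹.
det R = -1; the adjugate gives R⁻¹ = [[-7, -1], [-1, 0]].
X = QR⁻¹ = [[5, -36]] · [[-7, -1], [-1, 0]] = [[1, -5]].

X = [[1, -5]]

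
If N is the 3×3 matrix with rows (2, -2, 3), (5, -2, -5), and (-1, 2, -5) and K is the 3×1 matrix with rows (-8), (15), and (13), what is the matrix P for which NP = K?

Since N multiplies P on the left, P = N⁻¹K.
det N = 4, so N⁻¹ = [[5, -1, 4], [15/2, -7/4, 25/4], [2, -1/2, 3/2]].
P = N⁻¹K = [[5, -1, 4], [15/2, -7/4, 25/4], [2, -1/2, 3/2]] · [[-8], [15], [13]] = [[-3], [-5], [-4]].

P = [[-3], [-5], [-4]]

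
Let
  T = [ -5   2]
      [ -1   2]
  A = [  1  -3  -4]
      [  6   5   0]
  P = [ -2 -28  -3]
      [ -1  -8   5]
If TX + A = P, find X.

X = [[-1, 3, 1], [-4, -5, 3]]

TX = P − A = [[-3, -25, 1], [-7, -13, 5]].
Since T multiplies X on the left, X = T⁻¹(P − A).
det T = -8; the adjugate gives T⁻¹ = [[-1/4, 1/4], [-1/8, 5/8]].
X = T⁻¹(P − A) = [[-1, 3, 1], [-4, -5, 3]].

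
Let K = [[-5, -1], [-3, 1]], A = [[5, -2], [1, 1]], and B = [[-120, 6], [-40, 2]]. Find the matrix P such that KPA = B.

P = [[3, 5], [3, 5]]

Left-multiply by K⁻¹ and right-multiply by A⁻¹: P = K⁻¹BA⁻¹.
det K = -8; the adjugate gives K⁻¹ = [[-1/8, -1/8], [-3/8, 5/8]].
A has determinant 7; A⁻¹ = [[1/7, 2/7], [-1/7, 5/7]].
K⁻¹B = [[20, -1], [20, -1]].
P = (K⁻¹B)A⁻¹ = [[3, 5], [3, 5]].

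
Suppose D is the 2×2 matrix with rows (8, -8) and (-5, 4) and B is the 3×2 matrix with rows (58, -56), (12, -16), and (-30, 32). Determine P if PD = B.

D is on the right of P, so right-multiply by D⁻¹: P = BD⁻¹.
det D = -8; the adjugate gives D⁻¹ = [[-1/2, -1], [-5/8, -1]].
P = BD⁻¹ = [[58, -56], [12, -16], [-30, 32]] · [[-1/2, -1], [-5/8, -1]] = [[6, -2], [4, 4], [-5, -2]].

P = [[6, -2], [4, 4], [-5, -2]]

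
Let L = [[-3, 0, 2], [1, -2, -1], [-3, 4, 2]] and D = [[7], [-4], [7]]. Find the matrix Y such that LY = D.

Y = [[1], [0], [5]]

Left-multiplying both sides by L⁻¹ gives Y = L⁻¹D.
L has determinant -4; L⁻¹ = [[0, -2, -1], [-1/4, 0, 1/4], [1/2, -3, -3/2]].
Y = L⁻¹D = [[0, -2, -1], [-1/4, 0, 1/4], [1/2, -3, -3/2]] · [[7], [-4], [7]] = [[1], [0], [5]].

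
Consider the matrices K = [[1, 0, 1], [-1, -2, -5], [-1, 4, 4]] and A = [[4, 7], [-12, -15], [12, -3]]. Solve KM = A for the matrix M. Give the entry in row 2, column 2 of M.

Left-multiplying both sides by K⁻¹ gives M = K⁻¹A.
det K = 6; the adjugate gives K⁻¹ = [[2, 2/3, 1/3], [3/2, 5/6, 2/3], [-1, -2/3, -1/3]].
M = K⁻¹A = [[2, 2/3, 1/3], [3/2, 5/6, 2/3], [-1, -2/3, -1/3]] · [[4, 7], [-12, -15], [12, -3]] = [[4, 3], [4, -4], [0, 4]].

-4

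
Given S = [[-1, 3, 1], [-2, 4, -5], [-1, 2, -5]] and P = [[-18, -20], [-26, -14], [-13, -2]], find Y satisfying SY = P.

Since S multiplies Y on the left, Y = S⁻¹P.
det S = -5, so S⁻¹ = [[2, -17/5, 19/5], [1, -6/5, 7/5], [0, 1/5, -2/5]].
Y = S⁻¹P = [[2, -17/5, 19/5], [1, -6/5, 7/5], [0, 1/5, -2/5]] · [[-18, -20], [-26, -14], [-13, -2]] = [[3, 0], [-5, -6], [0, -2]].

Y = [[3, 0], [-5, -6], [0, -2]]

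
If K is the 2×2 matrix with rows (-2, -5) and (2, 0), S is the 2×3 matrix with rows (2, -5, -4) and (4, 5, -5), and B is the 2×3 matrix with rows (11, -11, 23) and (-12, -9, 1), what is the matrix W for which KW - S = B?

W = [[-4, -2, -2], [-1, 4, -3]]

KW = B + S = [[13, -16, 19], [-8, -4, -4]].
Since K multiplies W on the left, W = K⁻¹(B + S).
K has determinant 10; K⁻¹ = [[0, 1/2], [-1/5, -1/5]].
W = K⁻¹(B + S) = [[-4, -2, -2], [-1, 4, -3]].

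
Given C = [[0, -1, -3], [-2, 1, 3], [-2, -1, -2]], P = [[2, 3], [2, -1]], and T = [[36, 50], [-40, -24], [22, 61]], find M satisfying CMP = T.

M = [[-3, 4], [-2, -1], [-5, 0]]

Left-multiply by C⁻¹ and right-multiply by P⁻¹: M = C⁻¹TP⁻¹.
C has determinant -2; C⁻¹ = [[-1/2, -1/2, 0], [5, 3, -3], [-2, -1, 1]].
det P = -8, so P⁻¹ = [[1/8, 3/8], [1/4, -1/4]].
C⁻¹T = [[2, -13], [-6, -5], [-10, -15]].
M = (C⁻¹T)P⁻¹ = [[-3, 4], [-2, -1], [-5, 0]].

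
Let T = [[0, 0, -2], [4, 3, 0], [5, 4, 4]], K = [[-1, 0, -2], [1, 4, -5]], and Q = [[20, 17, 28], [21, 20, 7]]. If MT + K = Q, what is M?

M = [[-5, -1, 5], [2, 0, 4]]

MT = Q − K = [[21, 17, 30], [20, 16, 12]].
T is on the right of M, so right-multiply by T⁻¹: M = (Q − K)T⁻¹.
T has determinant -2; T⁻¹ = [[-6, 4, -3], [8, -5, 4], [-1/2, 0, 0]].
M = (Q − K)T⁻¹ = [[-5, -1, 5], [2, 0, 4]].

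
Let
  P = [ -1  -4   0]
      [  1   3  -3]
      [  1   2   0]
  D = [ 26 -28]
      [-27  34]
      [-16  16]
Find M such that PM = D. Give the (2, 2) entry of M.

6

P is on the left of M, so left-multiply by P⁻¹: M = P⁻¹D.
det P = 6; the adjugate gives P⁻¹ = [[1, 0, 2], [-1/2, 0, -1/2], [-1/6, -1/3, 1/6]].
M = P⁻¹D = [[1, 0, 2], [-1/2, 0, -1/2], [-1/6, -1/3, 1/6]] · [[26, -28], [-27, 34], [-16, 16]] = [[-6, 4], [-5, 6], [2, -4]].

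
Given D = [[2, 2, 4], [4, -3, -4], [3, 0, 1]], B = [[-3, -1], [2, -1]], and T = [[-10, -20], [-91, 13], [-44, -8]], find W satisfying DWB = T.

Isolating W: multiply by D⁻¹ from the left and B⁻¹ from the right, so W = D⁻¹TB⁻¹.
det D = -2, so D⁻¹ = [[3/2, 1, -2], [8, 5, -12], [-9/2, -3, 7]].
det B = 5, so B⁻¹ = [[-1/5, 1/5], [-2/5, -3/5]].
D⁻¹T = [[-18, -1], [-7, 1], [10, -5]].
W = (D⁻¹T)B⁻¹ = [[4, -3], [1, -2], [0, 5]].

W = [[4, -3], [1, -2], [0, 5]]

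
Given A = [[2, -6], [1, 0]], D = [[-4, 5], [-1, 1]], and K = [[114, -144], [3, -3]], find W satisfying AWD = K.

Isolating W: multiply by A⁻¹ from the left and D⁻¹ from the right, so W = A⁻¹KD⁻¹.
A has determinant 6; A⁻¹ = [[0, 1], [-1/6, 1/3]].
D has determinant 1; D⁻¹ = [[1, -5], [1, -4]].
A⁻¹K = [[3, -3], [-18, 23]].
W = (A⁻¹K)D⁻¹ = [[0, -3], [5, -2]].

W = [[0, -3], [5, -2]]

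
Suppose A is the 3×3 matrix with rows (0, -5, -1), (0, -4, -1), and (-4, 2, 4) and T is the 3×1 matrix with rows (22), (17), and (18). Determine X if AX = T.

X = [[-4], [-5], [3]]

A is on the left of X, so left-multiply by A⁻¹: X = A⁻¹T.
det A = -4, so A⁻¹ = [[7/2, -9/2, -1/4], [-1, 1, 0], [4, -5, 0]].
X = A⁻¹T = [[7/2, -9/2, -1/4], [-1, 1, 0], [4, -5, 0]] · [[22], [17], [18]] = [[-4], [-5], [3]].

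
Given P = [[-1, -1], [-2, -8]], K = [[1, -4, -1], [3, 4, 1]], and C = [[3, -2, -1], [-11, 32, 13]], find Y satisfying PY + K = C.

Y = [[-5, 2, 2], [3, -4, -2]]

PY = C − K = [[2, 2, 0], [-14, 28, 12]].
Since P multiplies Y on the left, Y = P⁻¹(C − K).
det P = 6; the adjugate gives P⁻¹ = [[-4/3, 1/6], [1/3, -1/6]].
Y = P⁻¹(C − K) = [[-5, 2, 2], [3, -4, -2]].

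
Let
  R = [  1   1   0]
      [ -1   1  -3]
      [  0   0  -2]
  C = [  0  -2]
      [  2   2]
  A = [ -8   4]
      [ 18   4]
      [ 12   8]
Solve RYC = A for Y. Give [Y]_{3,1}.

Left-multiply by R⁻¹ and right-multiply by C⁻¹: Y = R⁻¹AC⁻¹.
det R = -4; the adjugate gives R⁻¹ = [[1/2, -1/2, 3/4], [1/2, 1/2, -3/4], [0, 0, -1/2]].
det C = 4; the adjugate gives C⁻¹ = [[1/2, 1/2], [-1/2, 0]].
R⁻¹A = [[-4, 6], [-4, -2], [-6, -4]].
Y = (R⁻¹A)C⁻¹ = [[-5, -2], [-1, -2], [-1, -3]].

-1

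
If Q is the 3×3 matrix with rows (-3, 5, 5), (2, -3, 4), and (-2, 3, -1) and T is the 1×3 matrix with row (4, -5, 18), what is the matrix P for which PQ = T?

P = [[2, 1, -4]]

Q is on the right of P, so right-multiply by Q⁻¹: P = TQ⁻¹.
det Q = -3; the adjugate gives Q⁻¹ = [[3, -20/3, -35/3], [2, -13/3, -22/3], [0, 1/3, 1/3]].
P = TQ⁻¹ = [[4, -5, 18]] · [[3, -20/3, -35/3], [2, -13/3, -22/3], [0, 1/3, 1/3]] = [[2, 1, -4]].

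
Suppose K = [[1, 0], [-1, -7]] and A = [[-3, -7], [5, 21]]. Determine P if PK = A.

P = [[-2, 1], [2, -3]]

Right-multiplying both sides by K⁻¹ gives P = AK⁻¹.
det K = -7, so K⁻¹ = [[1, 0], [-1/7, -1/7]].
P = AK⁻¹ = [[-3, -7], [5, 21]] · [[1, 0], [-1/7, -1/7]] = [[-2, 1], [2, -3]].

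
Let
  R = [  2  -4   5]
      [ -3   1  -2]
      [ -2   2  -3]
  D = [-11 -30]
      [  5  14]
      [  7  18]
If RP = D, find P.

P = [[0, -2], [-1, 4], [-3, -2]]

R is on the left of P, so left-multiply by R⁻¹: P = R⁻¹D.
det R = 2; the adjugate gives R⁻¹ = [[1/2, -1, 3/2], [-5/2, 2, -11/2], [-2, 2, -5]].
P = R⁻¹D = [[1/2, -1, 3/2], [-5/2, 2, -11/2], [-2, 2, -5]] · [[-11, -30], [5, 14], [7, 18]] = [[0, -2], [-1, 4], [-3, -2]].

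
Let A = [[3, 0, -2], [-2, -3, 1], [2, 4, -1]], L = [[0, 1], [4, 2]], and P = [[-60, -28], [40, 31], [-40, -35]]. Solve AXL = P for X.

Left-multiply by A⁻¹ and right-multiply by L⁻¹: X = A⁻¹PL⁻¹.
A has determinant 1; A⁻¹ = [[-1, -8, -6], [0, 1, 1], [-2, -12, -9]].
det L = -4, so L⁻¹ = [[-1/2, 1/4], [1, 0]].
A⁻¹P = [[-20, -10], [0, -4], [0, -1]].
X = (A⁻¹P)L⁻¹ = [[0, -5], [-4, 0], [-1, 0]].

X = [[0, -5], [-4, 0], [-1, 0]]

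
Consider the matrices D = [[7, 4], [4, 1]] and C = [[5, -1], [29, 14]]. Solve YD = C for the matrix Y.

Since D sits to the right of Y, Y = CD⁻¹.
D has determinant -9; D⁻¹ = [[-1/9, 4/9], [4/9, -7/9]].
Y = CD⁻¹ = [[5, -1], [29, 14]] · [[-1/9, 4/9], [4/9, -7/9]] = [[-1, 3], [3, 2]].

Y = [[-1, 3], [3, 2]]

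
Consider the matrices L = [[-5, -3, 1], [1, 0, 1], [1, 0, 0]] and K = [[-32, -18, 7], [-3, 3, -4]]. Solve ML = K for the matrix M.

M = [[6, 1, -3], [-1, -3, -5]]

Right-multiplying both sides by L⁻¹ gives M = KL⁻¹.
det L = -3, so L⁻¹ = [[0, 0, 1], [-1/3, 1/3, -2], [0, 1, -1]].
M = KL⁻¹ = [[-32, -18, 7], [-3, 3, -4]] · [[0, 0, 1], [-1/3, 1/3, -2], [0, 1, -1]] = [[6, 1, -3], [-1, -3, -5]].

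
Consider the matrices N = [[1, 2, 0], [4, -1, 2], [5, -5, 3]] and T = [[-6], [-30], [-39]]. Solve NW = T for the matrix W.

N is on the left of W, so left-multiply by N⁻¹: W = N⁻¹T.
det N = 3; the adjugate gives N⁻¹ = [[7/3, -2, 4/3], [-2/3, 1, -2/3], [-5, 5, -3]].
W = N⁻¹T = [[7/3, -2, 4/3], [-2/3, 1, -2/3], [-5, 5, -3]] · [[-6], [-30], [-39]] = [[-6], [0], [-3]].

W = [[-6], [0], [-3]]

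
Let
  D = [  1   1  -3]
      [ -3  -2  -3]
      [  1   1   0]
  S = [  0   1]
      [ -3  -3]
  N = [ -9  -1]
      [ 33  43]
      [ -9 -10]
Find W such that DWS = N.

Left-multiply by D⁻¹ and right-multiply by S⁻¹: W = D⁻¹NS⁻¹.
det D = 3, so D⁻¹ = [[1, -1, -3], [-1, 1, 4], [-1/3, 0, 1/3]].
det S = 3, so S⁻¹ = [[-1, -1/3], [1, 0]].
D⁻¹N = [[-15, -14], [6, 4], [0, -3]].
W = (D⁻¹N)S⁻¹ = [[1, 5], [-2, -2], [-3, 0]].

W = [[1, 5], [-2, -2], [-3, 0]]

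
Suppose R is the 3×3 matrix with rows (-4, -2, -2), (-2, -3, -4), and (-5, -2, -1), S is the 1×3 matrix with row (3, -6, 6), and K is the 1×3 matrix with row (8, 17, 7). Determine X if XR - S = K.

XR = K + S = [[11, 11, 13]].
Right-multiplying both sides by R⁻¹ gives X = (K + S)R⁻¹.
det R = 6; the adjugate gives R⁻¹ = [[-5/6, 1/3, 1/3], [3, -1, -2], [-11/6, 1/3, 4/3]].
X = (K + S)R⁻¹ = [[0, -3, -1]].

X = [[0, -3, -1]]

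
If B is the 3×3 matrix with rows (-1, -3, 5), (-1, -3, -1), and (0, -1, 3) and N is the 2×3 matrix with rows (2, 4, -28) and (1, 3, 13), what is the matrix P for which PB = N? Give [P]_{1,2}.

4

Right-multiplying both sides by B⁻¹ gives P = NB⁻¹.
B has determinant 6; B⁻¹ = [[-5/3, 2/3, 3], [1/2, -1/2, -1], [1/6, -1/6, 0]].
P = NB⁻¹ = [[2, 4, -28], [1, 3, 13]] · [[-5/3, 2/3, 3], [1/2, -1/2, -1], [1/6, -1/6, 0]] = [[-6, 4, 2], [2, -3, 0]].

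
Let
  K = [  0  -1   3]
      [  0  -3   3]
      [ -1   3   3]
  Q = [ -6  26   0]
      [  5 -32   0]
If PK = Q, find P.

P = [[-5, -1, 6], [-1, 6, -5]]

K is on the right of P, so right-multiply by K⁻¹: P = QK⁻¹.
K has determinant -6; K⁻¹ = [[3, -2, -1], [1/2, -1/2, 0], [1/2, -1/6, 0]].
P = QK⁻¹ = [[-6, 26, 0], [5, -32, 0]] · [[3, -2, -1], [1/2, -1/2, 0], [1/2, -1/6, 0]] = [[-5, -1, 6], [-1, 6, -5]].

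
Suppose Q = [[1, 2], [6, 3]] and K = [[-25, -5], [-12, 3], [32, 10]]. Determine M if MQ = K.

Right-multiplying both sides by Q⁻¹ gives M = KQ⁻¹.
det Q = -9, so Q⁻¹ = [[-1/3, 2/9], [2/3, -1/9]].
M = KQ⁻¹ = [[-25, -5], [-12, 3], [32, 10]] · [[-1/3, 2/9], [2/3, -1/9]] = [[5, -5], [6, -3], [-4, 6]].

M = [[5, -5], [6, -3], [-4, 6]]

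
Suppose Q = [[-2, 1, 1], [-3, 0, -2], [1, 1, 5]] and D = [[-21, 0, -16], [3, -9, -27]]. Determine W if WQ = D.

W = [[1, 6, -1], [-5, 1, -4]]

Since Q sits to the right of W, W = DQ⁻¹.
Q has determinant 6; Q⁻¹ = [[1/3, -2/3, -1/3], [13/6, -11/6, -7/6], [-1/2, 1/2, 1/2]].
W = DQ⁻¹ = [[-21, 0, -16], [3, -9, -27]] · [[1/3, -2/3, -1/3], [13/6, -11/6, -7/6], [-1/2, 1/2, 1/2]] = [[1, 6, -1], [-5, 1, -4]].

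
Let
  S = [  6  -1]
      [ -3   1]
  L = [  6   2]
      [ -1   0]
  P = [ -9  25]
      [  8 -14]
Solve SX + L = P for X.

X = [[-2, 3], [3, -5]]

SX = P − L = [[-15, 23], [9, -14]].
Since S multiplies X on the left, X = S⁻¹(P − L).
det S = 3; the adjugate gives S⁻¹ = [[1/3, 1/3], [1, 2]].
X = S⁻¹(P − L) = [[-2, 3], [3, -5]].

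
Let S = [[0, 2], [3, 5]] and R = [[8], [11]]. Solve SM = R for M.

M = [[-3], [4]]

S is on the left of M, so left-multiply by S⁻¹: M = S⁻¹R.
det S = -6, so S⁻¹ = [[-5/6, 1/3], [1/2, 0]].
M = S⁻¹R = [[-5/6, 1/3], [1/2, 0]] · [[8], [11]] = [[-3], [4]].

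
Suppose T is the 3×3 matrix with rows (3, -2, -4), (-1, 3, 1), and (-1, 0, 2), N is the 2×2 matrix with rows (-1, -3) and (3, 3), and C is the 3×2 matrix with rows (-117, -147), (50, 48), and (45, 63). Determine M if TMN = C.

M = T⁻¹CN⁻¹ (apply T⁻¹ on the left and N⁻¹ on the right).
T has determinant 4; T⁻¹ = [[3/2, 1, 5/2], [1/4, 1/2, 1/4], [3/4, 1/2, 7/4]].
det N = 6; the adjugate gives N⁻¹ = [[1/2, 1/2], [-1/2, -1/6]].
T⁻¹C = [[-13, -15], [7, 3], [16, 24]].
M = (T⁻¹C)N⁻¹ = [[1, -4], [2, 3], [-4, 4]].

M = [[1, -4], [2, 3], [-4, 4]]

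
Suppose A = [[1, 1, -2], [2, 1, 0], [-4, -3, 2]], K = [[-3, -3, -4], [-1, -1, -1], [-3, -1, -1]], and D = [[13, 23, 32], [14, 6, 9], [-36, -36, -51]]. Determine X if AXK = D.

X = [[0, 4, -3], [-3, -1, 2], [3, 2, -3]]

Isolating X: multiply by A⁻¹ from the left and K⁻¹ from the right, so X = A⁻¹DK⁻¹.
det A = 2, so A⁻¹ = [[1, 2, 1], [-2, -3, -2], [-1, -1/2, -1/2]].
K has determinant 2; K⁻¹ = [[0, 1/2, -1/2], [1, -9/2, 1/2], [-1, 3, 0]].
A⁻¹D = [[5, -1, -1], [4, 8, 11], [-2, -8, -11]].
X = (A⁻¹D)K⁻¹ = [[0, 4, -3], [-3, -1, 2], [3, 2, -3]].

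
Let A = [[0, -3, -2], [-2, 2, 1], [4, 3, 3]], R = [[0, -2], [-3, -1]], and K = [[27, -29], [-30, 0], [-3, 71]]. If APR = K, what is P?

P = A⁻¹KR⁻¹ (apply A⁻¹ on the left and R⁻¹ on the right).
det A = -2, so A⁻¹ = [[-3/2, -3/2, -1/2], [-5, -4, -2], [7, 6, 3]].
det R = -6; the adjugate gives R⁻¹ = [[1/6, -1/3], [-1/2, 0]].
A⁻¹K = [[6, 8], [-9, 3], [0, 10]].
P = (A⁻¹K)R⁻¹ = [[-3, -2], [-3, 3], [-5, 0]].

P = [[-3, -2], [-3, 3], [-5, 0]]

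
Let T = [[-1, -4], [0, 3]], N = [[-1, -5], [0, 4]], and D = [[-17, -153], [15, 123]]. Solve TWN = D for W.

W = [[3, 1], [-5, 4]]

Left-multiply by T⁻¹ and right-multiply by N⁻¹: W = T⁻¹DN⁻¹.
det T = -3; the adjugate gives T⁻¹ = [[-1, -4/3], [0, 1/3]].
N has determinant -4; N⁻¹ = [[-1, -5/4], [0, 1/4]].
T⁻¹D = [[-3, -11], [5, 41]].
W = (T⁻¹D)N⁻¹ = [[3, 1], [-5, 4]].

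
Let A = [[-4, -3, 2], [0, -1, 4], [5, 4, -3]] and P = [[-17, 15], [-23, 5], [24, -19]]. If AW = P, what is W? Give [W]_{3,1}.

Since A multiplies W on the left, W = A⁻¹P.
A has determinant 2; A⁻¹ = [[-13/2, -1/2, -5], [10, 1, 8], [5/2, 1/2, 2]].
W = A⁻¹P = [[-13/2, -1/2, -5], [10, 1, 8], [5/2, 1/2, 2]] · [[-17, 15], [-23, 5], [24, -19]] = [[2, -5], [-1, 3], [-6, 2]].

-6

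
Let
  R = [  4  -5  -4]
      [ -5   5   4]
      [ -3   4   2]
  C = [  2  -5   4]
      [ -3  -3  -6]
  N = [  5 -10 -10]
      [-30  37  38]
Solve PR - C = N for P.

PR = N + C = [[7, -15, -6], [-33, 34, 32]].
Since R sits to the right of P, P = (N + C)R⁻¹.
R has determinant 6; R⁻¹ = [[-1, -1, 0], [-1/3, -2/3, 2/3], [-5/6, -1/6, -5/6]].
P = (N + C)R⁻¹ = [[3, 4, -5], [-5, 5, -4]].

P = [[3, 4, -5], [-5, 5, -4]]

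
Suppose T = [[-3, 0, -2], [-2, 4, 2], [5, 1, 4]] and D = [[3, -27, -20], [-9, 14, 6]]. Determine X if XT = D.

T is on the right of X, so right-multiply by T⁻¹: X = DT⁻¹.
det T = 2; the adjugate gives T⁻¹ = [[7, -1, 4], [9, -1, 5], [-11, 3/2, -6]].
X = DT⁻¹ = [[3, -27, -20], [-9, 14, 6]] · [[7, -1, 4], [9, -1, 5], [-11, 3/2, -6]] = [[-2, -6, -3], [-3, 4, -2]].

X = [[-2, -6, -3], [-3, 4, -2]]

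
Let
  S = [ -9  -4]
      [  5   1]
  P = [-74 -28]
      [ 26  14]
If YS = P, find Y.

Y = [[6, -4], [-4, -2]]

Right-multiplying both sides by S⁻¹ gives Y = PS⁻¹.
S has determinant 11; S⁻¹ = [[1/11, 4/11], [-5/11, -9/11]].
Y = PS⁻¹ = [[-74, -28], [26, 14]] · [[1/11, 4/11], [-5/11, -9/11]] = [[6, -4], [-4, -2]].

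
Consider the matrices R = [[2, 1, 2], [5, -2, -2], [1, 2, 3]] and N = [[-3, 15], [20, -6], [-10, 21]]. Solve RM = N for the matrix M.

R is on the left of M, so left-multiply by R⁻¹: M = R⁻¹N.
R has determinant 3; R⁻¹ = [[-2/3, 1/3, 2/3], [-17/3, 4/3, 14/3], [4, -1, -3]].
M = R⁻¹N = [[-2/3, 1/3, 2/3], [-17/3, 4/3, 14/3], [4, -1, -3]] · [[-3, 15], [20, -6], [-10, 21]] = [[2, 2], [-3, 5], [-2, 3]].

M = [[2, 2], [-3, 5], [-2, 3]]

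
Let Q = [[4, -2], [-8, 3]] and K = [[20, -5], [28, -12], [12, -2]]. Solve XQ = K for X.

Since Q sits to the right of X, X = KQ⁻¹.
det Q = -4, so Q⁻¹ = [[-3/4, -1/2], [-2, -1]].
X = KQ⁻¹ = [[20, -5], [28, -12], [12, -2]] · [[-3/4, -1/2], [-2, -1]] = [[-5, -5], [3, -2], [-5, -4]].

X = [[-5, -5], [3, -2], [-5, -4]]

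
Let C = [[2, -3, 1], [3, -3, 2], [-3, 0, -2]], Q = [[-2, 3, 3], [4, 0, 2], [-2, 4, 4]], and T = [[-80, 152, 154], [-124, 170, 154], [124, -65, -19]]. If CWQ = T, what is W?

Left-multiply by C⁻¹ and right-multiply by Q⁻¹: W = C⁻¹TQ⁻¹.
det C = 3; the adjugate gives C⁻¹ = [[2, -2, -1], [0, -1/3, -1/3], [-3, 3, 1]].
det Q = 4; the adjugate gives Q⁻¹ = [[-2, 0, 3/2], [-5, -1/2, 4], [4, 1/2, -3]].
C⁻¹T = [[-36, 29, 19], [0, -35, -45], [-8, -11, -19]].
W = (C⁻¹T)Q⁻¹ = [[3, -5, 5], [-5, -5, -5], [-5, -4, 1]].

W = [[3, -5, 5], [-5, -5, -5], [-5, -4, 1]]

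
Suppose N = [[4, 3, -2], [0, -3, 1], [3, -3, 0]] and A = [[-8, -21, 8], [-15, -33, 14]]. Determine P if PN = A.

Right-multiplying both sides by N⁻¹ gives P = AN⁻¹.
N has determinant 3; N⁻¹ = [[1, 2, -1], [1, 2, -4/3], [3, 7, -4]].
P = AN⁻¹ = [[-8, -21, 8], [-15, -33, 14]] · [[1, 2, -1], [1, 2, -4/3], [3, 7, -4]] = [[-5, -2, 4], [-6, 2, 3]].

P = [[-5, -2, 4], [-6, 2, 3]]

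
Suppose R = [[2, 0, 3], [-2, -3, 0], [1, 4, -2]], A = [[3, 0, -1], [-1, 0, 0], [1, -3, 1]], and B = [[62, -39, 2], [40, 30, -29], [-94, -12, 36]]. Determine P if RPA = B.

P = [[-2, -2, 2], [-5, -1, 2], [5, -4, 3]]

P = R⁻¹BA⁻¹ (apply R⁻¹ on the left and A⁻¹ on the right).
det R = -3, so R⁻¹ = [[-2, -4, -3], [4/3, 7/3, 2], [5/3, 8/3, 2]].
det A = -3; the adjugate gives A⁻¹ = [[0, -1, 0], [-1/3, -4/3, -1/3], [-1, -3, 0]].
R⁻¹B = [[-2, -6, 4], [-12, -6, 7], [22, -9, -2]].
P = (R⁻¹B)A⁻¹ = [[-2, -2, 2], [-5, -1, 2], [5, -4, 3]].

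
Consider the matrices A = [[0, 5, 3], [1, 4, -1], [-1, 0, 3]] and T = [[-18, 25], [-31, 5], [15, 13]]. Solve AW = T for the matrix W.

W = [[-3, 2], [-6, 2], [4, 5]]

Left-multiplying both sides by A⁻¹ gives W = A⁻¹T.
det A = 2; the adjugate gives A⁻¹ = [[6, -15/2, -17/2], [-1, 3/2, 3/2], [2, -5/2, -5/2]].
W = A⁻¹T = [[6, -15/2, -17/2], [-1, 3/2, 3/2], [2, -5/2, -5/2]] · [[-18, 25], [-31, 5], [15, 13]] = [[-3, 2], [-6, 2], [4, 5]].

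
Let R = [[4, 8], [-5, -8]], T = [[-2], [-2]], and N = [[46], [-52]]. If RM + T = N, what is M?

RM = N − T = [[48], [-50]].
R is on the left of M, so left-multiply by R⁻¹: M = R⁻¹(N − T).
det R = 8; the adjugate gives R⁻¹ = [[-1, -1], [5/8, 1/2]].
M = R⁻¹(N − T) = [[2], [5]].

M = [[2], [5]]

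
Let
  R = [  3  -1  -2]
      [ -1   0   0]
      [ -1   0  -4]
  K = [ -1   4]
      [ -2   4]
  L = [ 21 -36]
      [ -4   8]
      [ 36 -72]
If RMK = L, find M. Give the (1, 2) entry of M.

-2

Isolating M: multiply by R⁻¹ from the left and K⁻¹ from the right, so M = R⁻¹LK⁻¹.
det R = 4, so R⁻¹ = [[0, -1, 0], [-1, -7/2, 1/2], [0, 1/4, -1/4]].
det K = 4, so K⁻¹ = [[1, -1], [1/2, -1/4]].
R⁻¹L = [[4, -8], [11, -28], [-10, 20]].
M = (R⁻¹L)K⁻¹ = [[0, -2], [-3, -4], [0, 5]].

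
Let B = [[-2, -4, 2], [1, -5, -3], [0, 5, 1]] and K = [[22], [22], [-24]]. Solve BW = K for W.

W = [[0], [-5], [1]]

B is on the left of W, so left-multiply by B⁻¹: W = B⁻¹K.
det B = -6, so B⁻¹ = [[-5/3, -7/3, -11/3], [1/6, 1/3, 2/3], [-5/6, -5/3, -7/3]].
W = B⁻¹K = [[-5/3, -7/3, -11/3], [1/6, 1/3, 2/3], [-5/6, -5/3, -7/3]] · [[22], [22], [-24]] = [[0], [-5], [1]].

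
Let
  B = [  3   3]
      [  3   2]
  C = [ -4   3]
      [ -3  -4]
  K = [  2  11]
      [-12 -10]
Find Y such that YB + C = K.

Y = [[4, -2], [0, -3]]

YB = K − C = [[6, 8], [-9, -6]].
Since B sits to the right of Y, Y = (K − C)B⁻¹.
det B = -3; the adjugate gives B⁻¹ = [[-2/3, 1], [1, -1]].
Y = (K − C)B⁻¹ = [[4, -2], [0, -3]].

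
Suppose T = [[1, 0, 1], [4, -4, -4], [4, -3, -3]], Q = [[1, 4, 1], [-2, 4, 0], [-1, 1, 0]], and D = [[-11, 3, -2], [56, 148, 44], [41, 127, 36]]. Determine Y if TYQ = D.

Y = [[3, 0, 4], [-3, 1, 0], [-5, 1, 3]]

Isolating Y: multiply by T⁻¹ from the left and Q⁻¹ from the right, so Y = T⁻¹DQ⁻¹.
det T = 4, so T⁻¹ = [[0, -3/4, 1], [-1, -7/4, 2], [1, 3/4, -1]].
det Q = 2; the adjugate gives Q⁻¹ = [[0, 1/2, -2], [0, 1/2, -1], [1, -5/2, 6]].
T⁻¹D = [[-1, 16, 3], [-5, -8, -3], [-10, -13, -5]].
Y = (T⁻¹D)Q⁻¹ = [[3, 0, 4], [-3, 1, 0], [-5, 1, 3]].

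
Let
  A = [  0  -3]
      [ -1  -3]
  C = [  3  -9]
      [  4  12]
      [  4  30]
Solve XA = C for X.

A is on the right of X, so right-multiply by A⁻¹: X = CA⁻¹.
det A = -3, so A⁻¹ = [[1, -1], [-1/3, 0]].
X = CA⁻¹ = [[3, -9], [4, 12], [4, 30]] · [[1, -1], [-1/3, 0]] = [[6, -3], [0, -4], [-6, -4]].

X = [[6, -3], [0, -4], [-6, -4]]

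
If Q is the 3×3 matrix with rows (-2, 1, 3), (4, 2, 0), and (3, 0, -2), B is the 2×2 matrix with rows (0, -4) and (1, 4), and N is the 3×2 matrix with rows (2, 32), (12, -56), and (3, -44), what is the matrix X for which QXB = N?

X = [[4, 1], [5, 4], [-1, 0]]

Left-multiply by Q⁻¹ and right-multiply by B⁻¹: X = Q⁻¹NB⁻¹.
Q has determinant -2; Q⁻¹ = [[2, -1, 3], [-4, 5/2, -6], [3, -3/2, 4]].
det B = 4; the adjugate gives B⁻¹ = [[1, 1], [-1/4, 0]].
Q⁻¹N = [[1, -12], [4, -4], [0, 4]].
X = (Q⁻¹N)B⁻¹ = [[4, 1], [5, 4], [-1, 0]].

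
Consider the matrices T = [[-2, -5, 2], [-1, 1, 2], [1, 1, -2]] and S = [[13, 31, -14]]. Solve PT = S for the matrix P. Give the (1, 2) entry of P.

0

Right-multiplying both sides by T⁻¹ gives P = ST⁻¹.
det T = 4, so T⁻¹ = [[-1, -2, -3], [0, 1/2, 1/2], [-1/2, -3/4, -7/4]].
P = ST⁻¹ = [[13, 31, -14]] · [[-1, -2, -3], [0, 1/2, 1/2], [-1/2, -3/4, -7/4]] = [[-6, 0, 1]].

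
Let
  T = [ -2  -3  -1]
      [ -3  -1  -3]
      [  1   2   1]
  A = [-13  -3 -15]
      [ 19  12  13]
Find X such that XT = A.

X = [[-2, 5, -2], [-6, -4, -5]]

Right-multiplying both sides by T⁻¹ gives X = AT⁻¹.
det T = -5; the adjugate gives T⁻¹ = [[-1, -1/5, -8/5], [0, 1/5, 3/5], [1, -1/5, 7/5]].
X = AT⁻¹ = [[-13, -3, -15], [19, 12, 13]] · [[-1, -1/5, -8/5], [0, 1/5, 3/5], [1, -1/5, 7/5]] = [[-2, 5, -2], [-6, -4, -5]].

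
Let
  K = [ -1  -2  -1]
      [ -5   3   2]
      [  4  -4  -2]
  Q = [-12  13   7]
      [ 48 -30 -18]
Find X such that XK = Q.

X = [[-1, 1, -2], [-2, -6, 4]]

Right-multiplying both sides by K⁻¹ gives X = QK⁻¹.
det K = -6, so K⁻¹ = [[-1/3, 0, 1/6], [1/3, -1, -7/6], [-4/3, 2, 13/6]].
X = QK⁻¹ = [[-12, 13, 7], [48, -30, -18]] · [[-1/3, 0, 1/6], [1/3, -1, -7/6], [-4/3, 2, 13/6]] = [[-1, 1, -2], [-2, -6, 4]].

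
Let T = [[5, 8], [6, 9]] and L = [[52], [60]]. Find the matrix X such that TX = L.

X = [[4], [4]]

T is on the left of X, so left-multiply by T⁻¹: X = T⁻¹L.
T has determinant -3; T⁻¹ = [[-3, 8/3], [2, -5/3]].
X = T⁻¹L = [[-3, 8/3], [2, -5/3]] · [[52], [60]] = [[4], [4]].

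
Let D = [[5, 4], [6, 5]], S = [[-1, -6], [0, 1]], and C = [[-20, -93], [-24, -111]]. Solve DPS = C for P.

Left-multiply by D⁻¹ and right-multiply by S⁻¹: P = D⁻¹CS⁻¹.
D has determinant 1; D⁻¹ = [[5, -4], [-6, 5]].
det S = -1; the adjugate gives S⁻¹ = [[-1, -6], [0, 1]].
D⁻¹C = [[-4, -21], [0, 3]].
P = (D⁻¹C)S⁻¹ = [[4, 3], [0, 3]].

P = [[4, 3], [0, 3]]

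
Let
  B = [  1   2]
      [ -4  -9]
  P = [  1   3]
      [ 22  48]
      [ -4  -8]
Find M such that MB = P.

M = [[-3, -1], [6, -4], [-4, 0]]

B is on the right of M, so right-multiply by B⁻¹: M = PB⁻¹.
det B = -1; the adjugate gives B⁻¹ = [[9, 2], [-4, -1]].
M = PB⁻¹ = [[1, 3], [22, 48], [-4, -8]] · [[9, 2], [-4, -1]] = [[-3, -1], [6, -4], [-4, 0]].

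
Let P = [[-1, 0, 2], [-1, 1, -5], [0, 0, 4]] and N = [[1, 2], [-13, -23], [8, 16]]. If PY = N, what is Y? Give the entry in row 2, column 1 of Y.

Left-multiplying both sides by P⁻¹ gives Y = P⁻¹N.
det P = -4; the adjugate gives P⁻¹ = [[-1, 0, 1/2], [-1, 1, 7/4], [0, 0, 1/4]].
Y = P⁻¹N = [[-1, 0, 1/2], [-1, 1, 7/4], [0, 0, 1/4]] · [[1, 2], [-13, -23], [8, 16]] = [[3, 6], [0, 3], [2, 4]].

0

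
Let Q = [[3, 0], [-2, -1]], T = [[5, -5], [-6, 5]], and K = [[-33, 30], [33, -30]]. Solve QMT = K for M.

M = [[-1, 1], [-1, 1]]

Left-multiply by Q⁻¹ and right-multiply by T⁻¹: M = Q⁻¹KT⁻¹.
det Q = -3; the adjugate gives Q⁻¹ = [[1/3, 0], [-2/3, -1]].
T has determinant -5; T⁻¹ = [[-1, -1], [-6/5, -1]].
Q⁻¹K = [[-11, 10], [-11, 10]].
M = (Q⁻¹K)T⁻¹ = [[-1, 1], [-1, 1]].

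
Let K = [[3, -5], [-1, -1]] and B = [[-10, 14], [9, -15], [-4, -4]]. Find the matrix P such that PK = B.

Right-multiplying both sides by K⁻¹ gives P = BK⁻¹.
det K = -8; the adjugate gives K⁻¹ = [[1/8, -5/8], [-1/8, -3/8]].
P = BK⁻¹ = [[-10, 14], [9, -15], [-4, -4]] · [[1/8, -5/8], [-1/8, -3/8]] = [[-3, 1], [3, 0], [0, 4]].

P = [[-3, 1], [3, 0], [0, 4]]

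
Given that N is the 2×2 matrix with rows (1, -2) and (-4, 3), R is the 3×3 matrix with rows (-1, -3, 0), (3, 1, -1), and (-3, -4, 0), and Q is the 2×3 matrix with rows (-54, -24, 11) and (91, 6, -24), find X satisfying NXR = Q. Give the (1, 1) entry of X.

Left-multiply by N⁻¹ and right-multiply by R⁻¹: X = N⁻¹QR⁻¹.
det N = -5, so N⁻¹ = [[-3/5, -2/5], [-4/5, -1/5]].
det R = -5, so R⁻¹ = [[4/5, 0, -3/5], [-3/5, 0, 1/5], [9/5, -1, -8/5]].
N⁻¹Q = [[-4, 12, 3], [25, 18, -4]].
X = (N⁻¹Q)R⁻¹ = [[-5, -3, 0], [2, 4, -5]].

-5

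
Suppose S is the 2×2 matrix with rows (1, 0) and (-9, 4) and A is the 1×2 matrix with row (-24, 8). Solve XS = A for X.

X = [[-6, 2]]

Right-multiplying both sides by S⁻¹ gives X = AS⁻¹.
S has determinant 4; S⁻¹ = [[1, 0], [9/4, 1/4]].
X = AS⁻¹ = [[-24, 8]] · [[1, 0], [9/4, 1/4]] = [[-6, 2]].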